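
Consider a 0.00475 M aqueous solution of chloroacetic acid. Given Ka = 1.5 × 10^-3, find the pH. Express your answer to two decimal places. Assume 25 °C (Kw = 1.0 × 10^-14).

ClCH2COOH ⇌ ClCH2COO- + H+
From the ICE table, Ka = x²/(0.00475 − x) = 1.5 × 10^-3.
The 5% rule fails; solving x² + Ka·x − Ka·C₀ = 0 exactly:
x = (−Ka + √(Ka² + 4·Ka·C₀))/2 = 2.02 × 10^-3 M
pH = −log[H+] = −log(2.02 × 10^-3) = 2.69

pH = 2.69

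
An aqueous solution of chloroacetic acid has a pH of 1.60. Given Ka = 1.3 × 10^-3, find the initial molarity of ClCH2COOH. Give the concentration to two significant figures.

C₀ = 5.1 × 10^-1 M

[H+] = 10^(-1.60) = 2.51 × 10^-2 M = x
Ka = x²/(C₀ − x) ⇒ C₀ = x + x²/Ka
C₀ = 2.51 × 10^-2 + (2.51 × 10^-2)²/(1.3 × 10^-3) = 5.10 × 10^-1 M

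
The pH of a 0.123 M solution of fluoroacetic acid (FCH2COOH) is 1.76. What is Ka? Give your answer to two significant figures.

Ka = 2.9 × 10^-3

[H+] = 10^(-1.76) = 1.74 × 10^-2 M
At equilibrium [HA] = 0.123 − 1.74 × 10^-2 = 1.06 × 10^-1 M
Ka = [H+][A-]/[HA] = (1.74 × 10^-2)² / 1.06 × 10^-1 = 2.9 × 10^-3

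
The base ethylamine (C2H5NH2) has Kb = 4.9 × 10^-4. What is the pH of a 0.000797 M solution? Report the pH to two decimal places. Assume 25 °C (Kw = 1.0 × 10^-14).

pH = 10.63

C2H5NH2 + H2O ⇌ C2H5NH3+ + OH-
Kb = [OH-]²/(0.000797 − [OH-]) = 4.9 × 10^-4
Here C₀/Kb ≈ 1.63, so the small-[OH-] approximation fails. Use the quadratic:
[OH-] = (−Kb + √(Kb² + 4·Kb·C₀))/2 = 4.26 × 10^-4 M
pOH = 3.37, so pH = 14.00 − pOH = 10.63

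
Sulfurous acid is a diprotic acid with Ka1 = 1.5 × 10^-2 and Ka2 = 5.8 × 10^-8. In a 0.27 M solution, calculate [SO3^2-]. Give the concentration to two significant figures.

5.8 × 10^-8 M

First ionization gives [H+] ≈ [HSO3-] = 5.66 × 10^-2 M.
Second step: Ka2 = [H+][SO3^2-]/[HSO3-] ≈ [SO3^2-] (since [H+] ≈ [HSO3-]).
So [SO3^2-] ≈ Ka2.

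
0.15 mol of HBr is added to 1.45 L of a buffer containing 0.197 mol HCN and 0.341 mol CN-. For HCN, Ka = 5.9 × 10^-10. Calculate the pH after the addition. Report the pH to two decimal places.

After neutralization: n(HCN) = 0.347 mol, n(CN-) = 0.191 mol.
pKa = −log(5.9 × 10^-10) = 9.229
Henderson–Hasselbalch with mole ratio 0.191/0.347: pH = 9.229 + (-0.259)

pH = 8.97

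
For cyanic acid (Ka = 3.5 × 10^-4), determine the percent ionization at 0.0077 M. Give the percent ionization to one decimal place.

19.2%

HOCN ⇌ OCN- + H+; let x = [H+] at equilibrium.
Ka = x²/(C₀ − x); solving the quadratic gives x = 1.48 × 10^-3 M.
Fraction ionized = 1.48 × 10^-3 / 0.0077 = 0.1922 → 19.2%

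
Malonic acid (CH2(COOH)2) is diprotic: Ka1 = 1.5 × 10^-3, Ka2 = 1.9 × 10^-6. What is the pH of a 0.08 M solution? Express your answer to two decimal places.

Since Ka1 ≫ Ka2, the first ionization dominates [H+].
Ka1 = x²/(0.08 − x) = 1.5 × 10^-3
Solving the quadratic: x = (−Ka1 + √(Ka1² + 4·Ka1·C₀))/2 = 1.02 × 10^-2 M
pH = −log(1.02 × 10^-2) = 1.99

pH = 1.99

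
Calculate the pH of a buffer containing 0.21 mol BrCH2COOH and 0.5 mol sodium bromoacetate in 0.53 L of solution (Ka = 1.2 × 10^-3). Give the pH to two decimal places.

pH = 3.30

pKa = −log(1.2 × 10^-3) = 2.921
Henderson–Hasselbalch: pH = pKa + log([BrCH2COO-]/[BrCH2COOH]) = 2.921 + log(0.5/0.21)
pH = 2.921 + (+0.377) = 3.30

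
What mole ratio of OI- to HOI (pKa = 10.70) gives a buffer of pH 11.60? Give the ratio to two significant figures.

ratio = 7.9

pH = pKa + log(r) ⇒ log(r) = 11.60 − 10.70 = +0.90
r = [OI-]/[HOI] = 10^(+0.90) = 7.94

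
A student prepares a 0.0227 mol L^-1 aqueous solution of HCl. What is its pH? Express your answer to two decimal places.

pH = 1.64

HCl is a strong acid and dissociates completely, so [H+] = 0.0227 M.
pH = -log(0.0227) = 1.64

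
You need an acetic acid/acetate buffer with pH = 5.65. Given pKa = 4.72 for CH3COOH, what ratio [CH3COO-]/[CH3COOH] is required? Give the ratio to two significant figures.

ratio = 8.5

pH = pKa + log(r) ⇒ log(r) = 5.65 − 4.72 = +0.93
r = [CH3COO-]/[CH3COOH] = 10^(+0.93) = 8.51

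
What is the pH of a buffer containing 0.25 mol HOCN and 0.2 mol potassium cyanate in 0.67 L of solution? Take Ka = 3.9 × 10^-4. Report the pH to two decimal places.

pH = 3.31

pKa = −log(3.9 × 10^-4) = 3.409
Using pH = pKa + log([base]/[acid]) with [base]/[acid] = 0.2/0.25:
pH = 3.409 + (-0.097) = 3.31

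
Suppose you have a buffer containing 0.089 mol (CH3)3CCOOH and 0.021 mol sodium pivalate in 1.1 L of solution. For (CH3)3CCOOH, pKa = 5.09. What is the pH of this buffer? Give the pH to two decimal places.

pH = pKa + log([A⁻]/[HA]) = 5.09 + log(0.021/0.089)
pH = 5.09 + (-0.627) = 4.46

pH = 4.46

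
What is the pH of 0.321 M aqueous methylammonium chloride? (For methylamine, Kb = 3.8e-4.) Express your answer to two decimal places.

pH = 5.54

CH3NH3+ is the conjugate acid of the weak base CH3NH2.
Ka = Kw/Kb = 1.0×10^-14 / 3.8 × 10^-4 = 2.63 × 10^-11
Ka = [H+]²/(0.321 − [H+]) = 2.63 × 10^-11
Assume [H+] ≪ 0.321: [H+] ≈ √(2.63 × 10^-11 × 0.321) = 2.91 × 10^-6 M
([H+]/C₀ = 0.00091% < 5%, so the approximation holds.)
pH = −log[H+] = −log(2.91 × 10^-6) = 5.54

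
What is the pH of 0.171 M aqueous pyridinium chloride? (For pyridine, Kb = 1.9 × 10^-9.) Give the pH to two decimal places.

C5H5NH+ is the conjugate acid of the weak base C5H5N.
Ka = Kw/Kb = 1.0×10^-14 / 1.9 × 10^-9 = 5.26 × 10^-6
Ka = [H+]²/(0.171 − [H+]) = 5.26 × 10^-6
Since Ka ≪ C₀, [H+] ≈ √(Ka·C₀) = 9.48 × 10^-4 M.
pH = −log[H+] = −log(9.48 × 10^-4) = 3.02

pH = 3.02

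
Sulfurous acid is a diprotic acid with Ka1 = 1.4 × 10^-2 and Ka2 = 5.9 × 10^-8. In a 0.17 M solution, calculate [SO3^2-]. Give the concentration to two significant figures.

First ionization gives [H+] ≈ [HSO3-] = 4.23 × 10^-2 M.
Second step: Ka2 = [H+][SO3^2-]/[HSO3-] ≈ [SO3^2-] (since [H+] ≈ [HSO3-]).
So [SO3^2-] ≈ Ka2.

5.9 × 10^-8 M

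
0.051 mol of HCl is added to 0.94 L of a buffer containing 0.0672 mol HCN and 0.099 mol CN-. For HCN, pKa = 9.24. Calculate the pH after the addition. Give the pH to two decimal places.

After neutralization: n(HCN) = 0.118 mol, n(CN-) = 0.048 mol.
Henderson–Hasselbalch with mole ratio 0.048/0.118: pH = 9.24 + (-0.391)

pH = 8.85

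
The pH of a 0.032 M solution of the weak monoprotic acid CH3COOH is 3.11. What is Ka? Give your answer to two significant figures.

[H+] = 10^(-3.11) = 7.76 × 10^-4 M
At equilibrium [HA] = 0.032 − 7.76 × 10^-4 = 3.12 × 10^-2 M
Ka = [H+][A-]/[HA] = (7.76 × 10^-4)² / 3.12 × 10^-2 = 1.9 × 10^-5

Ka = 1.9 × 10^-5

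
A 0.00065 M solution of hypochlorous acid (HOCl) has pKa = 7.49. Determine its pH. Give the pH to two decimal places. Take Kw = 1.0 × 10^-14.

HOCl ⇌ OCl- + H+
Ka = 10^(−7.49) = 3.24 × 10^-8
From the ICE table, Ka = [H+]²/(0.00065 − [H+]) = 3.24 × 10^-8.
Since Ka ≪ C₀, [H+] ≈ √(Ka·C₀) = 4.59 × 10^-6 M.
Check: 0.71% ionized — well under 5%, approximation valid.
pH = −log[H+] = −log(4.59 × 10^-6) = 5.34

pH = 5.34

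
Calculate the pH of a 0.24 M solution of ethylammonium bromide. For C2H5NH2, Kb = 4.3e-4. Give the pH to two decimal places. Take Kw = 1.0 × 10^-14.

C2H5NH3+ is the conjugate acid of the weak base C2H5NH2.
Ka = Kw/Kb = 1.0×10^-14 / 4.3 × 10^-4 = 2.33 × 10^-11
Let x = [H+] at equilibrium. Ka = x²/(0.24 − x).
Assume x ≪ 0.24: x ≈ √(2.33 × 10^-11 × 0.24) = 2.36 × 10^-6 M
(x/C₀ = 0.00099% < 5%, so the approximation holds.)
pH = −log(2.36 × 10^-6) = 5.63

pH = 5.63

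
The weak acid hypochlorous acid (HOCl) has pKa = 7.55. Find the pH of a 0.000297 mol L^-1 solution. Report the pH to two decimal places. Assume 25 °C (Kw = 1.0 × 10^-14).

pH = 5.54

HOCl ⇌ OCl- + H+
Ka = 10^(−7.55) = 2.82 × 10^-8
Ka = [H+]²/(0.000297 − [H+]) = 2.82 × 10^-8
Neglecting [H+] in the denominator: [H+] = √(2.82 × 10^-8 × 0.000297) = 2.89 × 10^-6 M
Check: 0.97% ionized — well under 5%, approximation valid.
pH = −log[H+] = −log(2.89 × 10^-6) = 5.54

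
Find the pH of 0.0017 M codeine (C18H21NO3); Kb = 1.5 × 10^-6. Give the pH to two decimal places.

pH = 9.70

C18H21NO3 + H2O ⇌ C18H22NO3+ + OH-
From the ICE table, Kb = [OH-]²/(0.0017 − [OH-]) = 1.5 × 10^-6.
Neglecting [OH-] in the denominator: [OH-] = √(1.5 × 10^-6 × 0.0017) = 5.05 × 10^-5 M
Check: 3% ionized — well under 5%, approximation valid.
pOH = 4.30, so pH = 14.00 − pOH = 9.70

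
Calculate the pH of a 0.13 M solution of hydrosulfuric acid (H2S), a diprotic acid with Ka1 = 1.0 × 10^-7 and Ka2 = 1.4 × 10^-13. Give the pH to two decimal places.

pH = 3.94

Since Ka1 ≫ Ka2, the first ionization dominates [H+].
Ka1 = x²/(0.13 − x) = 1.0 × 10^-7
x ≈ √(1.0 × 10^-7 × 0.13) = 1.14 × 10^-4 M
pH = −log(1.14 × 10^-4) = 3.94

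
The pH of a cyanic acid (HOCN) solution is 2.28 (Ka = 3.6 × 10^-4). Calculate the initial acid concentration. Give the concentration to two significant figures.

C₀ = 8.2 × 10^-2 M

[H+] = 10^(-2.28) = 5.25 × 10^-3 M = x
Ka = x²/(C₀ − x) ⇒ C₀ = x + x²/Ka
C₀ = 5.25 × 10^-3 + (5.25 × 10^-3)²/(3.6 × 10^-4) = 8.18 × 10^-2 M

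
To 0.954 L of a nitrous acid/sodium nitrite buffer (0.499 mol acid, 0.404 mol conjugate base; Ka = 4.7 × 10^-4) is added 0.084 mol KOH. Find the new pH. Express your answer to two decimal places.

OH- converts HNO2 to NO2-: HNO2 → 0.415 mol, NO2- → 0.488 mol.
pKa = −log(4.7 × 10^-4) = 3.328
Henderson–Hasselbalch with mole ratio 0.488/0.415: pH = 3.328 + (+0.070)

pH = 3.40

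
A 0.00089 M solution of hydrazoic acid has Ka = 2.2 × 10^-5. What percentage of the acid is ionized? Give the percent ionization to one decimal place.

HN3 ⇌ N3- + H+; let x = [H+] at equilibrium.
Solve x² + 2.2e-05x − 1.96e-08 = 0 → x = 1.29 × 10^-4 M
% ionization = x/C₀ × 100% = 1.29 × 10^-4/0.00089 × 100% = 14.5%

14.5%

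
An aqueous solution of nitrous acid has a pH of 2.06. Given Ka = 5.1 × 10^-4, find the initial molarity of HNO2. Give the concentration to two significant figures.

C₀ = 1.6 × 10^-1 M

[H+] = 10^(-2.06) = 8.71 × 10^-3 M = x
Ka = x²/(C₀ − x) ⇒ C₀ = x + x²/Ka
C₀ = 8.71 × 10^-3 + (8.71 × 10^-3)²/(5.1 × 10^-4) = 1.57 × 10^-1 M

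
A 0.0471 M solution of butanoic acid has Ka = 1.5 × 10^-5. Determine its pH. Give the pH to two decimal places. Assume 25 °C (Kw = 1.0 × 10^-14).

pH = 3.08

CH3(CH2)2COOH ⇌ CH3(CH2)2COO- + H+
Ka = [H+]²/(0.0471 − [H+]) = 1.5 × 10^-5
Neglecting [H+] in the denominator: [H+] = √(1.5 × 10^-5 × 0.0471) = 8.41 × 10^-4 M
Check: 1.8% ionized — well under 5%, approximation valid.
pH = −log[H+] = −log(8.41 × 10^-4) = 3.08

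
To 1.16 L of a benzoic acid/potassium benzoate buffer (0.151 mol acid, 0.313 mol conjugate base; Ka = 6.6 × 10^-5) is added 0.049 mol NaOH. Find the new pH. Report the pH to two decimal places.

OH- converts C6H5COOH to C6H5COO-: C6H5COOH → 0.102 mol, C6H5COO- → 0.362 mol.
pKa = −log(6.6 × 10^-5) = 4.180
pH = pKa + log(n_C6H5COO-/n_C6H5COOH) = 4.180 + log(0.362/0.102) = 4.180 + (+0.550)

pH = 4.73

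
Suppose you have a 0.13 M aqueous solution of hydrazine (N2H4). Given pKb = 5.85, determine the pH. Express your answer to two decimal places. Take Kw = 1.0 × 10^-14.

pH = 10.63

N2H4 + H2O ⇌ N2H5+ + OH-
Kb = 10^(−5.85) = 1.41 × 10^-6
From the ICE table, Kb = [OH-]²/(0.13 − [OH-]) = 1.41 × 10^-6.
Assume [OH-] ≪ 0.13: [OH-] ≈ √(1.41 × 10^-6 × 0.13) = 4.28 × 10^-4 M
Check: 0.33% ionized — well under 5%, approximation valid.
pOH = 3.37, so pH = 14.00 − pOH = 10.63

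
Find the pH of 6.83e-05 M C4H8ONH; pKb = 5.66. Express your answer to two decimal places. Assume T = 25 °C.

C4H8ONH + H2O ⇌ C4H8ONH2+ + OH-
Kb = 10^(−5.66) = 2.19 × 10^-6
Kb = [OH-]²/(6.83e-05 − [OH-]) = 2.19 × 10^-6
The 5% rule fails; solving [OH-]² + Kb·[OH-] − Kb·C₀ = 0 exactly:
[OH-] = [−2.19e-06 + √(2.19e-06² + 5.98e-10)]/2 = 1.12 × 10^-5 M
pOH = −log(1.12 × 10^-5) = 4.95; pH = 14.00 − 4.95 = 9.05

pH = 9.05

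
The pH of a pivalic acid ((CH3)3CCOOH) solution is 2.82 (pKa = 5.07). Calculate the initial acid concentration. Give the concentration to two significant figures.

C₀ = 2.7 × 10^-1 M

[H+] = 10^(-2.82) = 1.51 × 10^-3 M = x
Ka = 10^(−5.07) = 8.51 × 10^-6
Ka = x²/(C₀ − x) ⇒ C₀ = x + x²/Ka
C₀ = 1.51 × 10^-3 + (1.51 × 10^-3)²/(8.51 × 10^-6) = 2.69 × 10^-1 M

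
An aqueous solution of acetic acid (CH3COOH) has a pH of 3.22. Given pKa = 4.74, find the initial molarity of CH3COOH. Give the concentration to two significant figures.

[H+] = 10^(-3.22) = 6.03 × 10^-4 M = x
Ka = 10^(−4.74) = 1.82 × 10^-5
Ka = x²/(C₀ − x) ⇒ C₀ = x + x²/Ka
C₀ = 6.03 × 10^-4 + (6.03 × 10^-4)²/(1.82 × 10^-5) = 2.06 × 10^-2 M

C₀ = 2.1 × 10^-2 M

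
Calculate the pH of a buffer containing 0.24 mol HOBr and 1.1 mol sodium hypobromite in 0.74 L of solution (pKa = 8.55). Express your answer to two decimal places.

pH = 9.21

Using pH = pKa + log([base]/[acid]) with [base]/[acid] = 1.1/0.24:
pH = 8.55 + (+0.661) = 9.21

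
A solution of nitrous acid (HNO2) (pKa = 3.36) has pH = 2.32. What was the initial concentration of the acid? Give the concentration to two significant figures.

C₀ = 5.7 × 10^-2 M

[H+] = 10^(-2.32) = 4.79 × 10^-3 M = x
Ka = 10^(−3.36) = 4.37 × 10^-4
Ka = x²/(C₀ − x) ⇒ C₀ = x + x²/Ka
C₀ = 4.79 × 10^-3 + (4.79 × 10^-3)²/(4.37 × 10^-4) = 5.73 × 10^-2 M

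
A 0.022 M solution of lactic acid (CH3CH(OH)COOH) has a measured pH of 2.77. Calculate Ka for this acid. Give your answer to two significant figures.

Ka = 1.4 × 10^-4

[H+] = 10^(-2.77) = 1.70 × 10^-3 M
At equilibrium [HA] = 0.022 − 1.70 × 10^-3 = 2.03 × 10^-2 M
Ka = [H+][A-]/[HA] = (1.70 × 10^-3)² / 2.03 × 10^-2 = 1.4 × 10^-4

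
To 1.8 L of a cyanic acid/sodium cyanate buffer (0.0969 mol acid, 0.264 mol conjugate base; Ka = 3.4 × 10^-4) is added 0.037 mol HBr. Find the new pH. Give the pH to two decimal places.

Added H+ converts OCN- to HOCN: HOCN → 0.134 mol, OCN- → 0.227 mol.
pKa = −log(3.4 × 10^-4) = 3.469
pH = pKa + log([A⁻]/[HA]) = 3.469 + log(0.227/0.134) = 3.469 +0.229

pH = 3.70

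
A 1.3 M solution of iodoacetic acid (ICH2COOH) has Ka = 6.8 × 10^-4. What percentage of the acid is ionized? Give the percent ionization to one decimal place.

2.3%

ICH2COOH ⇌ ICH2COO- + H+; let x = [H+] at equilibrium.
x ≈ √(Ka·C₀) = √(6.8 × 10^-4 × 1.3) = 2.97 × 10^-2 M
Fraction ionized = 2.97 × 10^-2 / 1.3 = 0.0228 → 2.3%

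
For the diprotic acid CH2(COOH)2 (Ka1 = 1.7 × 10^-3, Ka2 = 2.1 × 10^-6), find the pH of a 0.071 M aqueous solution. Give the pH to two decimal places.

pH = 1.99

Since Ka1 ≫ Ka2, the first ionization dominates [H+].
Ka1 = x²/(0.071 − x) = 1.7 × 10^-3
Solving the quadratic: x = (−Ka1 + √(Ka1² + 4·Ka1·C₀))/2 = 1.02 × 10^-2 M
pH = −log(1.02 × 10^-2) = 1.99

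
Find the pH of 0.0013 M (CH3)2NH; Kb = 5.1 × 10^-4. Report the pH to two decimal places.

(CH3)2NH + H2O ⇌ (CH3)2NH2+ + OH-
Kb = [OH-]²/(0.0013 − [OH-]) = 5.1 × 10^-4
[OH-] is not negligible relative to C₀; solve [OH-]² + 0.00051·[OH-] − 6.63e-07 = 0.
[OH-] = [−0.00051 + √(0.00051² + 2.65e-06)]/2 = 5.98 × 10^-4 M
pOH = −log(5.98 × 10^-4) = 3.22; pH = 14.00 − 3.22 = 10.78

pH = 10.78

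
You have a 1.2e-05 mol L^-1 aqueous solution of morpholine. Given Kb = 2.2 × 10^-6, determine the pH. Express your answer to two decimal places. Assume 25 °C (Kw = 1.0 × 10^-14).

C4H8ONH + H2O ⇌ C4H8ONH2+ + OH-
From the ICE table, Kb = x²/(1.2e-05 − x) = 2.2 × 10^-6.
Here C₀/Kb ≈ 5.45, so the small-x approximation fails. Use the quadratic:
x = [−2.2e-06 + √(2.2e-06² + 1.06e-10)]/2 = 4.15 × 10^-6 M
pOH = −log(4.15 × 10^-6) = 5.38; pH = 14.00 − 5.38 = 8.62

pH = 8.62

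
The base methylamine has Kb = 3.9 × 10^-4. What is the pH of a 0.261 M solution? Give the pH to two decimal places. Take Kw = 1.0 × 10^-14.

CH3NH2 + H2O ⇌ CH3NH3+ + OH-
Kb = x²/(0.261 − x) = 3.9 × 10^-4
Since Kb ≪ C₀, x ≈ √(Kb·C₀) = 1.01 × 10^-2 M.
Check: 3.9% ionized — well under 5%, approximation valid.
pOH = 2.00, so pH = 14.00 − pOH = 12.00

pH = 12.00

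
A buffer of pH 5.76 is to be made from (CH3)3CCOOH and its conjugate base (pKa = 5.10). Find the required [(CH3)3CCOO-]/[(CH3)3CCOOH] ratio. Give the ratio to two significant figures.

ratio = 4.6

pH = pKa + log(r) ⇒ log(r) = 5.76 − 5.10 = +0.66
r = [(CH3)3CCOO-]/[(CH3)3CCOOH] = 10^(+0.66) = 4.57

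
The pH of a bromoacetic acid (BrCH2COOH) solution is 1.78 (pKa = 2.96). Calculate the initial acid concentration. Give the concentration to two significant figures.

[H+] = 10^(-1.78) = 1.66 × 10^-2 M = x
Ka = 10^(−2.96) = 1.10 × 10^-3
Ka = x²/(C₀ − x) ⇒ C₀ = x + x²/Ka
C₀ = 1.66 × 10^-2 + (1.66 × 10^-2)²/(1.10 × 10^-3) = 2.67 × 10^-1 M

C₀ = 2.7 × 10^-1 M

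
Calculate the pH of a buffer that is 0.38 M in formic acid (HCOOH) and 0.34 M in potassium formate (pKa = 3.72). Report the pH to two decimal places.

pH = 3.67

Using pH = pKa + log([base]/[acid]) with [base]/[acid] = 0.34/0.38:
pH = 3.72 + (-0.048) = 3.67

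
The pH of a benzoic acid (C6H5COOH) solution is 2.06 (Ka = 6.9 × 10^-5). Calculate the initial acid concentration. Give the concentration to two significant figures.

[H+] = 10^(-2.06) = 8.71 × 10^-3 M = x
Ka = x²/(C₀ − x) ⇒ C₀ = x + x²/Ka
C₀ = 8.71 × 10^-3 + (8.71 × 10^-3)²/(6.9 × 10^-5) = 1.11 M

C₀ = 1.1 M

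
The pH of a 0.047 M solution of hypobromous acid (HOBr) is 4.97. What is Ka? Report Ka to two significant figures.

[H+] = 10^(-4.97) = 1.07 × 10^-5 M
At equilibrium [HA] = 0.047 − 1.07 × 10^-5 = 4.70 × 10^-2 M
Ka = [H+][A-]/[HA] = (1.07 × 10^-5)² / 4.70 × 10^-2 = 2.4 × 10^-9

Ka = 2.4 × 10^-9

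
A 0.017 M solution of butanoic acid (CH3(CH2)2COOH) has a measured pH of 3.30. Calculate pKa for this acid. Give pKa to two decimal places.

[H+] = 10^(-3.30) = 5.01 × 10^-4 M
At equilibrium [HA] = 0.017 − 5.01 × 10^-4 = 1.65 × 10^-2 M
Ka = [H+][A-]/[HA] = (5.01 × 10^-4)² / 1.65 × 10^-2 = 1.52 × 10^-5
pKa = -log(1.52 × 10^-5) = 4.82

pKa = 4.82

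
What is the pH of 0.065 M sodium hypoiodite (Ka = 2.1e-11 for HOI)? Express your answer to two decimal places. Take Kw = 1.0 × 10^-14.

OI- is the conjugate base of the weak acid HOI.
Kb = Kw/Ka = 1.0×10^-14 / 2.1 × 10^-11 = 4.76 × 10^-4
Kb = [OH-]²/(0.065 − [OH-]) = 4.76 × 10^-4
The 5% rule fails; solving [OH-]² + Kb·[OH-] − Kb·C₀ = 0 exactly:
[OH-] = [−0.000476 + √(0.000476² + 0.000124)]/2 = 5.33 × 10^-3 M
pOH = −log(5.33 × 10^-3) = 2.27; pH = 14.00 − 2.27 = 11.73

pH = 11.73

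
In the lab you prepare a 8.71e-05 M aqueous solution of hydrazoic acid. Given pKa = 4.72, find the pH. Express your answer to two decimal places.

pH = 4.49

HN3 ⇌ N3- + H+
Ka = 10^(−4.72) = 1.91 × 10^-5
Let x = [H+] at equilibrium. Ka = x²/(8.71e-05 − x).
x is not negligible relative to C₀; solve x² + 1.91e-05·x − 1.66e-09 = 0.
x = [−1.91e-05 + √(1.91e-05² + 6.65e-09)]/2 = 3.23 × 10^-5 M
pH = −log(3.23 × 10^-5) = 4.49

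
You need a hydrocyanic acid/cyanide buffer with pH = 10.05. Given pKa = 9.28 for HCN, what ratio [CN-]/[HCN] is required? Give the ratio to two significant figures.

pH = pKa + log(r) ⇒ log(r) = 10.05 − 9.28 = +0.77
r = [CN-]/[HCN] = 10^(+0.77) = 5.89

ratio = 5.9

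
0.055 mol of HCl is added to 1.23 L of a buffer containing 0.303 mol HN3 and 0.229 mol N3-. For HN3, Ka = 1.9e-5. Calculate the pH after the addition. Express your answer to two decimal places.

After neutralization: n(HN3) = 0.358 mol, n(N3-) = 0.174 mol.
pKa = −log(1.9 × 10^-5) = 4.721
pH = pKa + log(n_N3-/n_HN3) = 4.721 + log(0.174/0.358) = 4.721 + (-0.313)

pH = 4.41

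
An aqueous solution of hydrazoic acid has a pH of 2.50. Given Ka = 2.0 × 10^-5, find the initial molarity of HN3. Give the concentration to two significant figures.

C₀ = 5.0 × 10^-1 M

[H+] = 10^(-2.50) = 3.16 × 10^-3 M = x
Ka = x²/(C₀ − x) ⇒ C₀ = x + x²/Ka
C₀ = 3.16 × 10^-3 + (3.16 × 10^-3)²/(2.0 × 10^-5) = 5.02 × 10^-1 M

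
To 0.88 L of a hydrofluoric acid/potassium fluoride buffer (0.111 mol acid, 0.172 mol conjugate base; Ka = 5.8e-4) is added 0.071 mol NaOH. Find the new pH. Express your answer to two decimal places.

After neutralization: n(HF) = 0.04 mol, n(F-) = 0.243 mol.
pKa = −log(5.8 × 10^-4) = 3.237
Henderson–Hasselbalch with mole ratio 0.243/0.04: pH = 3.237 + (+0.784)

pH = 4.02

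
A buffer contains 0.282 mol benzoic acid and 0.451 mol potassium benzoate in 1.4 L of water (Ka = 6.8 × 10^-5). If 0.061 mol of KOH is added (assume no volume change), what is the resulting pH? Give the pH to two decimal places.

OH- converts C6H5COOH to C6H5COO-: C6H5COOH → 0.221 mol, C6H5COO- → 0.512 mol.
pKa = −log(6.8 × 10^-5) = 4.167
pH = pKa + log(n_C6H5COO-/n_C6H5COOH) = 4.167 + log(0.512/0.221) = 4.167 + (+0.365)

pH = 4.53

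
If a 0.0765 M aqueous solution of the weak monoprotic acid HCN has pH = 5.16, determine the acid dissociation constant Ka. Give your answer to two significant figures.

[H+] = 10^(-5.16) = 6.92 × 10^-6 M
At equilibrium [HA] = 0.0765 − 6.92 × 10^-6 = 7.65 × 10^-2 M
Ka = [H+][A-]/[HA] = (6.92 × 10^-6)² / 7.65 × 10^-2 = 6.3 × 10^-10

Ka = 6.3 × 10^-10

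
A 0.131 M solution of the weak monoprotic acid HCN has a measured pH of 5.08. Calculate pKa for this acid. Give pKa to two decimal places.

[H+] = 10^(-5.08) = 8.32 × 10^-6 M
At equilibrium [HA] = 0.131 − 8.32 × 10^-6 = 1.31 × 10^-1 M
Ka = [H+][A-]/[HA] = (8.32 × 10^-6)² / 1.31 × 10^-1 = 5.28 × 10^-10
pKa = -log(5.28 × 10^-10) = 9.28

pKa = 9.28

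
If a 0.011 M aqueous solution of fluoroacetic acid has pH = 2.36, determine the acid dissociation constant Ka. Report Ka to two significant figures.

[H+] = 10^(-2.36) = 4.37 × 10^-3 M
At equilibrium [HA] = 0.011 − 4.37 × 10^-3 = 6.63 × 10^-3 M
Ka = [H+][A-]/[HA] = (4.37 × 10^-3)² / 6.63 × 10^-3 = 2.9 × 10^-3

Ka = 2.9 × 10^-3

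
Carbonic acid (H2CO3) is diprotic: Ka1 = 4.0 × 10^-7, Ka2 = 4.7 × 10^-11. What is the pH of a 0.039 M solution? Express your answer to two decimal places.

pH = 3.90

Ka1 ≫ Ka2, so treat the first dissociation as the only significant source of H+.
Ka1 = x²/(0.039 − x) = 4.0 × 10^-7
x ≈ √(4.0 × 10^-7 × 0.039) = 1.25 × 10^-4 M
pH = −log(1.25 × 10^-4) = 3.90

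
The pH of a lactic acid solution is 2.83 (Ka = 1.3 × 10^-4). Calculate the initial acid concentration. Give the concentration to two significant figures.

[H+] = 10^(-2.83) = 1.48 × 10^-3 M = x
Ka = x²/(C₀ − x) ⇒ C₀ = x + x²/Ka
C₀ = 1.48 × 10^-3 + (1.48 × 10^-3)²/(1.3 × 10^-4) = 1.83 × 10^-2 M

C₀ = 1.8 × 10^-2 M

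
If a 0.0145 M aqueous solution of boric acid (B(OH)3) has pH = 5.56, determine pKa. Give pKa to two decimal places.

[H+] = 10^(-5.56) = 2.75 × 10^-6 M
At equilibrium [HA] = 0.0145 − 2.75 × 10^-6 = 1.45 × 10^-2 M
Ka = [H+][A-]/[HA] = (2.75 × 10^-6)² / 1.45 × 10^-2 = 5.22 × 10^-10
pKa = -log(5.22 × 10^-10) = 9.28

pKa = 9.28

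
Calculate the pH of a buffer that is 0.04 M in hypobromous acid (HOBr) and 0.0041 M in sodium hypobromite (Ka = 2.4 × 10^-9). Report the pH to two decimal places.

pKa = −log(2.4 × 10^-9) = 8.620
Henderson–Hasselbalch: pH = pKa + log([OBr-]/[HOBr]) = 8.620 + log(0.0041/0.04)
pH = 8.620 + (-0.989) = 7.63

pH = 7.63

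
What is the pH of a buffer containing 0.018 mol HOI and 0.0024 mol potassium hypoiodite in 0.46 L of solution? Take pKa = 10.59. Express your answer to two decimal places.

pH = 9.71

Using pH = pKa + log([base]/[acid]) with [base]/[acid] = 0.0024/0.018:
pH = 10.59 + (-0.875) = 9.71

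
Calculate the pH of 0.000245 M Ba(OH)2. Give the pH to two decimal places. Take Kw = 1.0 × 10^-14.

Ba(OH)2 is a strong base (each formula unit releases 2 OH-); [OH-] = 0.00049 M.
pOH = -log(0.00049) = 3.31
pH = 14.00 - 3.31 = 10.69

pH = 10.69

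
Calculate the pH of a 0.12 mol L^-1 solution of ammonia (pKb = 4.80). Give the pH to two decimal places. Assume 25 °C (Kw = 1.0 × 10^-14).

pH = 11.14

NH3 + H2O ⇌ NH4+ + OH-
Kb = 10^(−4.80) = 1.58 × 10^-5
Let x = [OH-] at equilibrium. Kb = x²/(0.12 − x).
Assume x ≪ 0.12: x ≈ √(1.58 × 10^-5 × 0.12) = 1.38 × 10^-3 M
pOH = 2.86, so pH = 14.00 − pOH = 11.14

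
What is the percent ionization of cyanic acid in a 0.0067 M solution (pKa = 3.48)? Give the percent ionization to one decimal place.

HOCN ⇌ OCN- + H+; let x = [H+] at equilibrium.
Ka = 10^(−3.48) = 3.31 × 10^-4
Ka = x²/(C₀ − x); solving the quadratic gives x = 1.33 × 10^-3 M.
% ionization = x/C₀ × 100% = 1.33 × 10^-3/0.0067 × 100% = 19.9%

19.9%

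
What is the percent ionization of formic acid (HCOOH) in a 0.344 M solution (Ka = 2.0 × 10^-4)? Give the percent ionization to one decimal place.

2.4%

HCOOH ⇌ HCOO- + H+; let x = [H+] at equilibrium.
x ≈ √(Ka·C₀) = √(2.0 × 10^-4 × 0.344) = 8.29 × 10^-3 M
Fraction ionized = 8.29 × 10^-3 / 0.344 = 0.0241 → 2.4%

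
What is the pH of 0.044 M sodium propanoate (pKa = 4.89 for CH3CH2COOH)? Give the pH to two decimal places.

pH = 8.77

CH3CH2COO- is the conjugate base of the weak acid CH3CH2COOH.
Ka = 10^(−4.89) = 1.29 × 10^-5
Kb = Kw/Ka = 1.0×10^-14 / 1.29 × 10^-5 = 7.75 × 10^-10
Kb = [OH-]²/(0.044 − [OH-]) = 7.75 × 10^-10
Neglecting [OH-] in the denominator: [OH-] = √(7.75 × 10^-10 × 0.044) = 5.84 × 10^-6 M
([OH-]/C₀ = 0.013% < 5%, so the approximation holds.)
pOH = −log(5.84 × 10^-6) = 5.23; pH = 14.00 − 5.23 = 8.77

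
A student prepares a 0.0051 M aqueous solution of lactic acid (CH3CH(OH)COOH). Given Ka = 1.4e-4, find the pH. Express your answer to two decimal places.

pH = 3.11

CH3CH(OH)COOH ⇌ CH3CH(OH)COO- + H+
Ka = [H+]²/(0.0051 − [H+]) = 1.4 × 10^-4
Here C₀/Ka ≈ 36.4, so the small-[H+] approximation fails. Use the quadratic:
[H+] = (−Ka + √(Ka² + 4·Ka·C₀))/2 = 7.78 × 10^-4 M
pH = −log[H+] = −log(7.78 × 10^-4) = 3.11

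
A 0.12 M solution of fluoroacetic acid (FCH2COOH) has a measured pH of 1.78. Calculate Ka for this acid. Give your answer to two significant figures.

Ka = 2.7 × 10^-3

[H+] = 10^(-1.78) = 1.66 × 10^-2 M
At equilibrium [HA] = 0.12 − 1.66 × 10^-2 = 1.03 × 10^-1 M
Ka = [H+][A-]/[HA] = (1.66 × 10^-2)² / 1.03 × 10^-1 = 2.7 × 10^-3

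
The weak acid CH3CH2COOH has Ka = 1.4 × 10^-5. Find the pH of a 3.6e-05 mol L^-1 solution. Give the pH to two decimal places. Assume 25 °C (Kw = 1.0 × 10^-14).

CH3CH2COOH ⇌ CH3CH2COO- + H+
Let x = [H+] at equilibrium. Ka = x²/(3.6e-05 − x).
The 5% rule fails; solving x² + Ka·x − Ka·C₀ = 0 exactly:
x = [−1.4e-05 + √(1.4e-05² + 2.02e-09)]/2 = 1.65 × 10^-5 M
pH = −log[H+] = −log(1.65 × 10^-5) = 4.78

pH = 4.78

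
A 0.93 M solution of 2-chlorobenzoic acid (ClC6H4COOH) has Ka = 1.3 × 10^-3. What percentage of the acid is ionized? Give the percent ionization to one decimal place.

ClC6H4COOH ⇌ ClC6H4COO- + H+; let x = [H+] at equilibrium.
x ≈ √(Ka·C₀) = √(1.3 × 10^-3 × 0.93) = 3.48 × 10^-2 M
% ionization = x/C₀ × 100% = 3.48 × 10^-2/0.93 × 100% = 3.7%

3.7%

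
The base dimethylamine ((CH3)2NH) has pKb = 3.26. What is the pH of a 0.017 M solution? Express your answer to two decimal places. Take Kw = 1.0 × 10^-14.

pH = 11.45

(CH3)2NH + H2O ⇌ (CH3)2NH2+ + OH-
Kb = 10^(−3.26) = 5.50 × 10^-4
Kb = [OH-]²/(0.017 − [OH-]) = 5.50 × 10^-4
The 5% rule fails; solving [OH-]² + Kb·[OH-] − Kb·C₀ = 0 exactly:
[OH-] = (−Kb + √(Kb² + 4·Kb·C₀))/2 = 2.80 × 10^-3 M
pOH = −log(2.80 × 10^-3) = 2.55; pH = 14.00 − 2.55 = 11.45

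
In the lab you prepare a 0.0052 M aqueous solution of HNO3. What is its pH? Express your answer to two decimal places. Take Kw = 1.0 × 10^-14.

HNO3 is a strong acid and dissociates completely, so [H+] = 0.0052 M.
pH = -log(0.0052) = 2.28

pH = 2.28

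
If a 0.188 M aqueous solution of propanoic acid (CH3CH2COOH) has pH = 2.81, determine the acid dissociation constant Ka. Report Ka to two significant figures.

[H+] = 10^(-2.81) = 1.55 × 10^-3 M
At equilibrium [HA] = 0.188 − 1.55 × 10^-3 = 1.86 × 10^-1 M
Ka = [H+][A-]/[HA] = (1.55 × 10^-3)² / 1.86 × 10^-1 = 1.3 × 10^-5

Ka = 1.3 × 10^-5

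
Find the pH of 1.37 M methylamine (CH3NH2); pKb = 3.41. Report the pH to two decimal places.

pH = 12.36

CH3NH2 + H2O ⇌ CH3NH3+ + OH-
Kb = 10^(−3.41) = 3.89 × 10^-4
From the ICE table, Kb = x²/(1.37 − x) = 3.89 × 10^-4.
Since Kb ≪ C₀, x ≈ √(Kb·C₀) = 2.31 × 10^-2 M.
Check: 1.7% ionized — well under 5%, approximation valid.
pOH = −log(2.31 × 10^-2) = 1.64; pH = 14.00 − 1.64 = 12.36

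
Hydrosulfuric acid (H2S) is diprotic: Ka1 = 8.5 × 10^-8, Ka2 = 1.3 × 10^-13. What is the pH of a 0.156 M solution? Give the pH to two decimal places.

pH = 3.94

Ka1 ≫ Ka2, so treat the first dissociation as the only significant source of H+.
Ka1 = x²/(0.156 − x) = 8.5 × 10^-8
x ≈ √(8.5 × 10^-8 × 0.156) = 1.15 × 10^-4 M
pH = −log(1.15 × 10^-4) = 3.94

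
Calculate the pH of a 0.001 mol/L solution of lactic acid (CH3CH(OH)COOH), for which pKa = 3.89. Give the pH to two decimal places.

CH3CH(OH)COOH ⇌ CH3CH(OH)COO- + H+
Ka = 10^(−3.89) = 1.29 × 10^-4
From the ICE table, Ka = x²/(0.001 − x) = 1.29 × 10^-4.
x is not negligible relative to C₀; solve x² + 0.000129·x − 1.29e-07 = 0.
x = (−Ka + √(Ka² + 4·Ka·C₀))/2 = 3.00 × 10^-4 M
pH = −log(3.00 × 10^-4) = 3.52

pH = 3.52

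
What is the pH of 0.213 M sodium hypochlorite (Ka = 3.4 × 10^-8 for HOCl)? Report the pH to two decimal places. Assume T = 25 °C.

pH = 10.40

OCl- is the conjugate base of the weak acid HOCl.
Kb = Kw/Ka = 1.0×10^-14 / 3.4 × 10^-8 = 2.94 × 10^-7
Kb = [OH-]²/(0.213 − [OH-]) = 2.94 × 10^-7
Assume [OH-] ≪ 0.213: [OH-] ≈ √(2.94 × 10^-7 × 0.213) = 2.50 × 10^-4 M
([OH-]/C₀ = 0.12% < 5%, so the approximation holds.)
pOH = 3.60, so pH = 14.00 − pOH = 10.40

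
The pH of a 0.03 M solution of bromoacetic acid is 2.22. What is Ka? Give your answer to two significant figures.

Ka = 1.5 × 10^-3

[H+] = 10^(-2.22) = 6.03 × 10^-3 M
At equilibrium [HA] = 0.03 − 6.03 × 10^-3 = 2.40 × 10^-2 M
Ka = [H+][A-]/[HA] = (6.03 × 10^-3)² / 2.40 × 10^-2 = 1.5 × 10^-3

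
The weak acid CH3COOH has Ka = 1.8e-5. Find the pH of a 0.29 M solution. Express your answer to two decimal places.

CH3COOH ⇌ CH3COO- + H+
From the ICE table, Ka = [H+]²/(0.29 − [H+]) = 1.8 × 10^-5.
Assume [H+] ≪ 0.29: [H+] ≈ √(1.8 × 10^-5 × 0.29) = 2.28 × 10^-3 M
Check: 0.79% ionized — well under 5%, approximation valid.
pH = −log[H+] = −log(2.28 × 10^-3) = 2.64

pH = 2.64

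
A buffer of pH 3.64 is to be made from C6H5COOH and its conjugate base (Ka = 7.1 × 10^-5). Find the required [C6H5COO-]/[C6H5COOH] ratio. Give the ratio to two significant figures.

pKa = -log(7.1 × 10^-5) = 4.149
pH = pKa + log(r) ⇒ log(r) = 3.64 − 4.149 = -0.509
r = [C6H5COO-]/[C6H5COOH] = 10^(-0.509) = 0.31

ratio = 0.31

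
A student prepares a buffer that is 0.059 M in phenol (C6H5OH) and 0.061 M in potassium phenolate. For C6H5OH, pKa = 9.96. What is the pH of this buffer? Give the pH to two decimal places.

pH = 9.97

Henderson–Hasselbalch: pH = pKa + log([C6H5O-]/[C6H5OH]) = 9.96 + log(0.061/0.059)
pH = 9.96 + (+0.014) = 9.97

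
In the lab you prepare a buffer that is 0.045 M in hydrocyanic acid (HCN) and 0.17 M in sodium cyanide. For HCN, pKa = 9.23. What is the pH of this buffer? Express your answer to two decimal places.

Using pH = pKa + log([base]/[acid]) with [base]/[acid] = 0.17/0.045:
pH = 9.23 + (+0.577) = 9.81

pH = 9.81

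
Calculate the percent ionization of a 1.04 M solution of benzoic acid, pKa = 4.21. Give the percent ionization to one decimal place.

0.8%

C6H5COOH ⇌ C6H5COO- + H+; let x = [H+] at equilibrium.
Ka = 10^(−4.21) = 6.17 × 10^-5
x ≈ √(Ka·C₀) = √(6.17 × 10^-5 × 1.04) = 8.01 × 10^-3 M
% ionization = x/C₀ × 100% = 8.01 × 10^-3/1.04 × 100% = 0.8%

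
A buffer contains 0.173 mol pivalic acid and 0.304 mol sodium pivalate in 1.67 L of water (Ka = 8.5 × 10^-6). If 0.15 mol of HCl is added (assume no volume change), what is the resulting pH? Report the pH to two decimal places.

pH = 4.75

After neutralization: n((CH3)3CCOOH) = 0.323 mol, n((CH3)3CCOO-) = 0.154 mol.
pKa = −log(8.5 × 10^-6) = 5.071
pH = pKa + log(n_(CH3)3CCOO-/n_(CH3)3CCOOH) = 5.071 + log(0.154/0.323) = 5.071 + (-0.322)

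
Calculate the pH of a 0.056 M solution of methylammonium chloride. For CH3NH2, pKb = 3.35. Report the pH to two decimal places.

CH3NH3+ is the conjugate acid of the weak base CH3NH2.
Kb = 10^(−3.35) = 4.47 × 10^-4
Ka = Kw/Kb = 1.0×10^-14 / 4.47 × 10^-4 = 2.24 × 10^-11
Let x = [H+] at equilibrium. Ka = x²/(0.056 − x).
Assume x ≪ 0.056: x ≈ √(2.24 × 10^-11 × 0.056) = 1.12 × 10^-6 M
pH = −log[H+] = −log(1.12 × 10^-6) = 5.95

pH = 5.95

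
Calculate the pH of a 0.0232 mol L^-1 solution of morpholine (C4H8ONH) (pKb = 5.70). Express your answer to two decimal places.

pH = 10.33

C4H8ONH + H2O ⇌ C4H8ONH2+ + OH-
Kb = 10^(−5.70) = 2.00 × 10^-6
Kb = [OH-]²/(0.0232 − [OH-]) = 2.00 × 10^-6
Assume [OH-] ≪ 0.0232: [OH-] ≈ √(2.00 × 10^-6 × 0.0232) = 2.15 × 10^-4 M
pOH = −log(2.15 × 10^-4) = 3.67; pH = 14.00 − 3.67 = 10.33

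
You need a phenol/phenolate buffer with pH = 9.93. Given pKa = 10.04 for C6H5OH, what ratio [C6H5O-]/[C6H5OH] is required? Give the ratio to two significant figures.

ratio = 0.78

pH = pKa + log(r) ⇒ log(r) = 9.93 − 10.04 = -0.11
r = [C6H5O-]/[C6H5OH] = 10^(-0.11) = 0.776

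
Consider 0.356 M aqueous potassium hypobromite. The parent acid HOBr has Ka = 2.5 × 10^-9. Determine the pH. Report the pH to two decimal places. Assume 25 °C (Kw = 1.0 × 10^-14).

OBr- is the conjugate base of the weak acid HOBr.
Kb = Kw/Ka = 1.0×10^-14 / 2.5 × 10^-9 = 4.00 × 10^-6
Kb = x²/(0.356 − x) = 4.00 × 10^-6
Neglecting x in the denominator: x = √(4.00 × 10^-6 × 0.356) = 1.19 × 10^-3 M
pOH = 2.92, so pH = 14.00 − pOH = 11.08

pH = 11.08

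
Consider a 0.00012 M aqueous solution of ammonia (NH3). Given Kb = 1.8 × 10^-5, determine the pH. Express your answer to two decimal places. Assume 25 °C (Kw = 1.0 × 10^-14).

NH3 + H2O ⇌ NH4+ + OH-
From the ICE table, Kb = x²/(0.00012 − x) = 1.8 × 10^-5.
The 5% rule fails; solving x² + Kb·x − Kb·C₀ = 0 exactly:
x = [−1.8e-05 + √(1.8e-05² + 8.64e-09)]/2 = 3.83 × 10^-5 M
pOH = 4.42, so pH = 14.00 − pOH = 9.58

pH = 9.58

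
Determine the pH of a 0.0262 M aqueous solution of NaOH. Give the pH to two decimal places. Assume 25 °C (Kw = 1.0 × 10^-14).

pH = 12.42

NaOH is a strong base; [OH-] = 0.0262 M.
pOH = -log(0.0262) = 1.58
pH = 14.00 - 1.58 = 12.42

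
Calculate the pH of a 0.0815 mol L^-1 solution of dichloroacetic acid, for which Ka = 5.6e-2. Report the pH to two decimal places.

Cl2CHCOOH ⇌ Cl2CHCOO- + H+
From the ICE table, Ka = [H+]²/(0.0815 − [H+]) = 5.6 × 10^-2.
[H+] is not negligible relative to C₀; solve [H+]² + 0.056·[H+] − 0.00456 = 0.
[H+] = (−Ka + √(Ka² + 4·Ka·C₀))/2 = 4.51 × 10^-2 M
pH = −log[H+] = −log(4.51 × 10^-2) = 1.35

pH = 1.35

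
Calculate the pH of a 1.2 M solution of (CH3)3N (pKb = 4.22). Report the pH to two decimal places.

(CH3)3N + H2O ⇌ (CH3)3NH+ + OH-
Kb = 10^(−4.22) = 6.03 × 10^-5
From the ICE table, Kb = x²/(1.2 − x) = 6.03 × 10^-5.
Assume x ≪ 1.2: x ≈ √(6.03 × 10^-5 × 1.2) = 8.51 × 10^-3 M
pOH = −log(8.51 × 10^-3) = 2.07; pH = 14.00 − 2.07 = 11.93

pH = 11.93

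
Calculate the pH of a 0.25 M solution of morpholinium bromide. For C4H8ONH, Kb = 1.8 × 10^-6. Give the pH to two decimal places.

C4H8ONH2+ is the conjugate acid of the weak base C4H8ONH.
Ka = Kw/Kb = 1.0×10^-14 / 1.8 × 10^-6 = 5.56 × 10^-9
From the ICE table, Ka = [H+]²/(0.25 − [H+]) = 5.56 × 10^-9.
Since Ka ≪ C₀, [H+] ≈ √(Ka·C₀) = 3.73 × 10^-5 M.
Check: 0.015% ionized — well under 5%, approximation valid.
pH = −log[H+] = −log(3.73 × 10^-5) = 4.43

pH = 4.43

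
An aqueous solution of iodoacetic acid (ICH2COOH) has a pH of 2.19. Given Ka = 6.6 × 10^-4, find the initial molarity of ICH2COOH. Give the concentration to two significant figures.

C₀ = 7.0 × 10^-2 M

[H+] = 10^(-2.19) = 6.46 × 10^-3 M = x
Ka = x²/(C₀ − x) ⇒ C₀ = x + x²/Ka
C₀ = 6.46 × 10^-3 + (6.46 × 10^-3)²/(6.6 × 10^-4) = 6.97 × 10^-2 M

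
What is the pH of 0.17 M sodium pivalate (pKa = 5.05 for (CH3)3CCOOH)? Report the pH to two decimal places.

(CH3)3CCOO- is the conjugate base of the weak acid (CH3)3CCOOH.
Ka = 10^(−5.05) = 8.91 × 10^-6
Kb = Kw/Ka = 1.0×10^-14 / 8.91 × 10^-6 = 1.12 × 10^-9
Kb = [OH-]²/(0.17 − [OH-]) = 1.12 × 10^-9
Neglecting [OH-] in the denominator: [OH-] = √(1.12 × 10^-9 × 0.17) = 1.38 × 10^-5 M
([OH-]/C₀ = 0.0081% < 5%, so the approximation holds.)
pOH = 4.86, so pH = 14.00 − pOH = 9.14

pH = 9.14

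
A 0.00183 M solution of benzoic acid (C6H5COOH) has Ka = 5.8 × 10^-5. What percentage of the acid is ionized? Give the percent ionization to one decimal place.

16.3%

C6H5COOH ⇌ C6H5COO- + H+; let x = [H+] at equilibrium.
Solve x² + 5.8e-05x − 1.06e-07 = 0 → x = 2.98 × 10^-4 M
Fraction ionized = 2.98 × 10^-4 / 0.00183 = 0.1628 → 16.3%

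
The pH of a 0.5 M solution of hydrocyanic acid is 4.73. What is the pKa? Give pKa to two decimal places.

[H+] = 10^(-4.73) = 1.86 × 10^-5 M
At equilibrium [HA] = 0.5 − 1.86 × 10^-5 = 5.00 × 10^-1 M
Ka = [H+][A-]/[HA] = (1.86 × 10^-5)² / 5.00 × 10^-1 = 6.92 × 10^-10
pKa = -log(6.92 × 10^-10) = 9.16

pKa = 9.16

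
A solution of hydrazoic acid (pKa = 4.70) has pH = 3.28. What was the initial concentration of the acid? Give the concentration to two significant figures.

[H+] = 10^(-3.28) = 5.25 × 10^-4 M = x
Ka = 10^(−4.70) = 2.00 × 10^-5
Ka = x²/(C₀ − x) ⇒ C₀ = x + x²/Ka
C₀ = 5.25 × 10^-4 + (5.25 × 10^-4)²/(2.00 × 10^-5) = 1.43 × 10^-2 M

C₀ = 1.4 × 10^-2 M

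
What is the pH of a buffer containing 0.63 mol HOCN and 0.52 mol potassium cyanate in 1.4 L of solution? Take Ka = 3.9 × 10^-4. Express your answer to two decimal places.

pH = 3.33

pKa = −log(3.9 × 10^-4) = 3.409
Using pH = pKa + log([base]/[acid]) with [base]/[acid] = 0.52/0.63:
pH = 3.409 + (-0.083) = 3.33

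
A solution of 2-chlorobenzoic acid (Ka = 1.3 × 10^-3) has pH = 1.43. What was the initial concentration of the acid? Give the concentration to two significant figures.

C₀ = 1.1 M

[H+] = 10^(-1.43) = 3.72 × 10^-2 M = x
Ka = x²/(C₀ − x) ⇒ C₀ = x + x²/Ka
C₀ = 3.72 × 10^-2 + (3.72 × 10^-2)²/(1.3 × 10^-3) = 1.10 M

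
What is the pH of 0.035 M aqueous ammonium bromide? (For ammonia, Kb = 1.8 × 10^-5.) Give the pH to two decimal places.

NH4+ is the conjugate acid of the weak base NH3.
Ka = Kw/Kb = 1.0×10^-14 / 1.8 × 10^-5 = 5.56 × 10^-10
From the ICE table, Ka = [H+]²/(0.035 − [H+]) = 5.56 × 10^-10.
Since Ka ≪ C₀, [H+] ≈ √(Ka·C₀) = 4.41 × 10^-6 M.
([H+]/C₀ = 0.013% < 5%, so the approximation holds.)
pH = −log(4.41 × 10^-6) = 5.36

pH = 5.36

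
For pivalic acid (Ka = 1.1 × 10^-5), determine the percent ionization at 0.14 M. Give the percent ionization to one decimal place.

0.9%

(CH3)3CCOOH ⇌ (CH3)3CCOO- + H+; let x = [H+] at equilibrium.
x ≈ √(Ka·C₀) = √(1.1 × 10^-5 × 0.14) = 1.24 × 10^-3 M
Fraction ionized = 1.24 × 10^-3 / 0.14 = 0.0089 → 0.9%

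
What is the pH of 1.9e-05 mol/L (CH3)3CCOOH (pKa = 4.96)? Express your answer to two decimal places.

pH = 5.00

(CH3)3CCOOH ⇌ (CH3)3CCOO- + H+
Ka = 10^(−4.96) = 1.10 × 10^-5
Ka = [H+]²/(1.9e-05 − [H+]) = 1.10 × 10^-5
Here C₀/Ka ≈ 1.73, so the small-[H+] approximation fails. Use the quadratic:
[H+] = (−Ka + √(Ka² + 4·Ka·C₀))/2 = 9.97 × 10^-6 M
pH = −log[H+] = −log(9.97 × 10^-6) = 5.00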